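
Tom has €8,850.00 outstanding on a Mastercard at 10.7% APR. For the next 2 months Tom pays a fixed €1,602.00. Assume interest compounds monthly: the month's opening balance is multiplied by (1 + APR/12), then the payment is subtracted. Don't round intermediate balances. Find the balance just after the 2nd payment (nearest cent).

€5,790.24

Monthly rate r = 10.7%/12 = 0.891667% = 0.00891667.
Each month: B ← B·(1+r) − €1,602.00.
Month 1: interest €78.91; balance after payment €7,326.91.
Month 2: interest €65.33; balance after payment €5,790.24.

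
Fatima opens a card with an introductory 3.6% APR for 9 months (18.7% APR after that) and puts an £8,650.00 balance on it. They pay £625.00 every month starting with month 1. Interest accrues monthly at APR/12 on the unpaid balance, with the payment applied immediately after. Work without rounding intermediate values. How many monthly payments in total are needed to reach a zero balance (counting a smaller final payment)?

Promo months 1–9 at r₀ = 3.6%/12 = 0.003; months 10+ at r₁ = 18.7%/12 = 0.0155833.
After month 9: iterate B ← B·(1+r₀) − £625.00 for 9 months → £3,193.40.
Then at r₁ with £625.00/mo: n₂ = −ln(1 − r₁·B/P)/ln(1+r₁) ≈ 5.37 → 6 more payments.

15 months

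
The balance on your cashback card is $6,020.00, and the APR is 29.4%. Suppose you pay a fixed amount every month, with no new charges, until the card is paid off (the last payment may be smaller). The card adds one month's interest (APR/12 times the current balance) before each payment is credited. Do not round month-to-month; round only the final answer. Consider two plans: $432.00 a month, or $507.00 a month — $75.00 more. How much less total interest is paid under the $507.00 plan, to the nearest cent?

Monthly rate r = 29.4%/12 = 2.45% = 0.0245.
At $432.00/mo: n = ⌈−ln(1 − rB₀/P)/ln(1+r)⌉ = 18 payments (last $111.25); total interest = total paid − $6,020.00 = $1,435.25.
At $507.00/mo: 15 payments (last $103.70); total interest $1,181.70.
Interest saved = $1,435.25 − $1,181.70 = $253.55.

$253.55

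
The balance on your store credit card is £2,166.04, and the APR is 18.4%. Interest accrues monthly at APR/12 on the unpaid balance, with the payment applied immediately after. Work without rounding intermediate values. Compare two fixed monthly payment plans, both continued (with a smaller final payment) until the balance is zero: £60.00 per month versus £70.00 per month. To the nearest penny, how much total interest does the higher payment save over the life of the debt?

Monthly rate r = 18.4%/12 = 1.53333% = 0.0153333.
At £60.00/mo: n = ⌈−ln(1 − rB₀/P)/ln(1+r)⌉ = 53 payments (last £59.66); total interest = total paid − £2,166.04 = £1,013.62.
At £70.00/mo: 43 payments (last £19.55); total interest £793.51.
Interest saved = £1,013.62 − £793.51 = £220.11.

£220.11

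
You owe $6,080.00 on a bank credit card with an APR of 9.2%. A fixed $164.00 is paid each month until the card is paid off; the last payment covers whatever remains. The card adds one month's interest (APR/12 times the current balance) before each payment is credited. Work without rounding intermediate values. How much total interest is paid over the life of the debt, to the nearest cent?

Monthly rate r = 9.2%/12 = 0.766667% = 0.00766667.
Payoff takes n = ⌈−ln(1 − rB₀/P)/ln(1+r)⌉ = ⌈43.783⌉ = 44 payments; the last is $128.60.
Total paid = 43·$164.00 + $128.60 = $7,180.60.
Total interest = total paid − principal = $7,180.60 − $6,080.00 = $1,100.60.

$1,100.60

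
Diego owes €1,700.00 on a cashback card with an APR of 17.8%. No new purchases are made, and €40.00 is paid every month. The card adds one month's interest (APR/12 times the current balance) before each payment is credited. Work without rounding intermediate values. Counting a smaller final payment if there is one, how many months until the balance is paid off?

Monthly rate r = 17.8%/12 = 1.48333% = 0.0148333.
Recurrence: B ← B·(1+r) − €40.00.
Month 1: interest €25.22; balance after payment €1,685.22.
Month 2: interest €25.00; balance after payment €1,670.21.
Closed form: n = −ln(1 − rB₀/P)/ln(1+r) = −ln(0.36958)/ln(1.01483) ≈ 67.601, so the balance reaches zero during payment 68.

68 months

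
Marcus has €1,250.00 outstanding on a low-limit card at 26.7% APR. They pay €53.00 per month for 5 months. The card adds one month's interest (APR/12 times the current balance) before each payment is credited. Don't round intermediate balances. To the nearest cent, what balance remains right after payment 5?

€1,118.33

Monthly rate r = 26.7%/12 = 2.225% = 0.02225.
Each month: B ← B·(1+r) − €53.00.
Month 1: interest €27.81; balance after payment €1,224.81.
Month 2: interest €27.25; balance after payment €1,199.06.
Month 3: interest €26.68; balance after payment €1,172.74.
Month 4: interest €26.09; balance after payment €1,145.84.
Month 5: interest €25.49; balance after payment €1,118.33.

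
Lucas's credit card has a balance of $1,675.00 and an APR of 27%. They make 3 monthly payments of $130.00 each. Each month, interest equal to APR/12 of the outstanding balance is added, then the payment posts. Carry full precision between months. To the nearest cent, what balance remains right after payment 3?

$1,391.78

Monthly rate r = 27%/12 = 2.25% = 0.0225.
Each month: B ← B·(1+r) − $130.00.
Month 1: interest $37.69; balance after payment $1,582.69.
Month 2: interest $35.61; balance after payment $1,488.30.
Month 3: interest $33.49; balance after payment $1,391.78.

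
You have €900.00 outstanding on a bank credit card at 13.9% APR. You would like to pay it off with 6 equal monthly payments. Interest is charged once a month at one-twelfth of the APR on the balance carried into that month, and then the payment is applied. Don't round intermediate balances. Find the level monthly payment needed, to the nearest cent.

€156.14

Monthly rate r = 13.9%/12 = 1.15833% = 0.0115833.
Level-payment amortization: P = B₀·r / (1 − (1+r)^(−n)) = 900.00·0.0115833 / (1 − 1.01158^(−6)).
Denominator 1 − (1+r)^(−6) = 0.0667671712.
P = 10.425 / 0.0667671712 ≈ 156.14.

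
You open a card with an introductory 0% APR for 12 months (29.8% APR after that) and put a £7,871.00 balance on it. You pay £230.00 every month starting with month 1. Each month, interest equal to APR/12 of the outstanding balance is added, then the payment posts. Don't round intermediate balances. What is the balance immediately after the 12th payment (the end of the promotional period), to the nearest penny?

£5,111.00

Promo months 1–12 at r₀ = 0%/12 = 0; months 13+ at r₁ = 29.8%/12 = 0.0248333.
After month 12 (no interest yet): B = £7,871.00 − 12·£230.00 = £5,111.00.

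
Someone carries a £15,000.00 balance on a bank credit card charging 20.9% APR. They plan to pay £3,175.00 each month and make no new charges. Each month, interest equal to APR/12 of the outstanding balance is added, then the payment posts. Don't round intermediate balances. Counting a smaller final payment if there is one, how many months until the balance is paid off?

Monthly rate r = 20.9%/12 = 1.74167% = 0.0174167.
Recurrence: B ← B·(1+r) − £3,175.00.
Month 1: interest £261.25; balance after payment £12,086.25.
Month 2: interest £210.50; balance after payment £9,121.75.
Month 3: interest £158.87; balance after payment £6,105.62.
Month 4: interest £106.34; balance after payment £3,036.96.
Month 5: interest £52.89; balance after payment £0.00.

5 payments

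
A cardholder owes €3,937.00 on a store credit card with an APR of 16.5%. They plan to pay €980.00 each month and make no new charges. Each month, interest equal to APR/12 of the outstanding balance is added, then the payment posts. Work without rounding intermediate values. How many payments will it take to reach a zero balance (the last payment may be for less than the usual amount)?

5 months

Monthly rate r = 16.5%/12 = 1.375% = 0.01375.
Recurrence: B ← B·(1+r) − €980.00.
Month 1: interest €54.13; balance after payment €3,011.13.
Month 2: interest €41.40; balance after payment €2,072.54.
Month 3: interest €28.50; balance after payment €1,121.03.
Month 4: interest €15.41; balance after payment €156.45.
Month 5: interest €2.15; balance after payment €0.00.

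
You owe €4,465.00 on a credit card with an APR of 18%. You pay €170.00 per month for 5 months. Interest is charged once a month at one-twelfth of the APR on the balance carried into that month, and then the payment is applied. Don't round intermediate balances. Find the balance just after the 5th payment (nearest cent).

Monthly rate r = 18%/12 = 1.5% = 0.015.
Each month: B ← B·(1+r) − €170.00.
Month 1: interest €66.97; balance after payment €4,361.98.
Month 2: interest €65.43; balance after payment €4,257.40.
Month 3: interest €63.86; balance after payment €4,151.27.
Month 4: interest €62.27; balance after payment €4,043.53.
Month 5: interest €60.65; balance after payment €3,934.19.

€3,934.19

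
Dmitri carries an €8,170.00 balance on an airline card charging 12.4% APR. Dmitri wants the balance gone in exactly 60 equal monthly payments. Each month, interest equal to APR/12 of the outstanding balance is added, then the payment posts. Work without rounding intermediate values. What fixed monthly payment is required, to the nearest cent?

€183.39

Monthly rate r = 12.4%/12 = 1.03333% = 0.0103333.
Level-payment amortization: P = B₀·r / (1 − (1+r)^(−n)) = 8170.00·0.0103333 / (1 − 1.01033^(−60)).
Denominator 1 − (1+r)^(−60) = 0.460341402.
P = 84.4233 / 0.460341402 ≈ 183.39.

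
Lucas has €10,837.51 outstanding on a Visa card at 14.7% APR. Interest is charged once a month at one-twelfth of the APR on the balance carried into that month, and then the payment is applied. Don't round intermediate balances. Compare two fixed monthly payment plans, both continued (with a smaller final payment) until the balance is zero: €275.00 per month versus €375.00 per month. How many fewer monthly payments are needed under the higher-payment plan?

19 fewer payments

Monthly rate r = 14.7%/12 = 1.225% = 0.01225.
At €275.00/mo: n = ⌈−ln(1 − rB₀/P)/ln(1+r)⌉ = 55 payments (last €40.20); total interest = total paid − €10,837.51 = €4,052.69.
At €375.00/mo: 36 payments (last €334.39); total interest €2,621.88.
Payments saved = 55 − 36 = 19.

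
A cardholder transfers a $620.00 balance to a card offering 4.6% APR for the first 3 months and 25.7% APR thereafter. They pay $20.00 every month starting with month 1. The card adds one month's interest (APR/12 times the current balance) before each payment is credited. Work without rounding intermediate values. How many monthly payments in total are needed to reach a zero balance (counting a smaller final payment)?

48 months

Promo months 1–3 at r₀ = 4.6%/12 = 0.00383333; months 4+ at r₁ = 25.7%/12 = 0.0214167.
After month 3: iterate B ← B·(1+r₀) − $20.00 for 3 months → $566.93.
Then at r₁ with $20.00/mo: n₂ = −ln(1 − r₁·B/P)/ln(1+r₁) ≈ 44.08 → 45 more payments.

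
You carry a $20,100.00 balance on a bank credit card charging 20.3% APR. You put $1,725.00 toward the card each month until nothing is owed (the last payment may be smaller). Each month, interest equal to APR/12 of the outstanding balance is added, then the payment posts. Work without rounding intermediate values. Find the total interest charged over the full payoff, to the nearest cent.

Monthly rate r = 20.3%/12 = 1.69167% = 0.0169167.
Payoff takes n = ⌈−ln(1 − rB₀/P)/ln(1+r)⌉ = ⌈13.087⌉ = 14 payments; the last is $152.08.
Total paid = 13·$1,725.00 + $152.08 = $22,577.08.
Total interest = total paid − principal = $22,577.08 − $20,100.00 = $2,477.08.

$2,477.08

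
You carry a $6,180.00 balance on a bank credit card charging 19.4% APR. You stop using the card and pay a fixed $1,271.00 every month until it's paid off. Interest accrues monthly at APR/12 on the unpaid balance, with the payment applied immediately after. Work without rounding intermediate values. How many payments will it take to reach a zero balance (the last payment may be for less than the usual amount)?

Monthly rate r = 19.4%/12 = 1.61667% = 0.0161667.
Recurrence: B ← B·(1+r) − $1,271.00.
Month 1: interest $99.91; balance after payment $5,008.91.
Month 2: interest $80.98; balance after payment $3,818.89.
Month 3: interest $61.74; balance after payment $2,609.63.
Month 4: interest $42.19; balance after payment $1,380.82.
Month 5: interest $22.32; balance after payment $132.14.
Month 6: interest $2.14; balance after payment $0.00.

6 payments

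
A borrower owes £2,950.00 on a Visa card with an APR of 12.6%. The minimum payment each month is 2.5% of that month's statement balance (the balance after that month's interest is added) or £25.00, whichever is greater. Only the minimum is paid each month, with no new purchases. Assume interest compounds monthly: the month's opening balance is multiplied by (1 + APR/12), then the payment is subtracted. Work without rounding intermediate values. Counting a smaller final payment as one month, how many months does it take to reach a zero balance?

125 months

Monthly rate r = 12.6%/12 = 1.05% = 0.0105.
While 2.5% of the post-interest balance exceeds £25.00, each month B ← (B·(1+r))·(1 − 0.025), i.e. B shrinks by the factor (1+r)·0.975 = 0.98524.
This holds for months 1–74. Entering month 75 the balance is £981.41; 2.5% of the post-interest balance is now below £25.00, so the flat £25.00 minimum applies from here.
From month 75 a fixed £25.00 at rate r clears £981.41 in 51 more payments. Total: 74 + 51 = 125 months.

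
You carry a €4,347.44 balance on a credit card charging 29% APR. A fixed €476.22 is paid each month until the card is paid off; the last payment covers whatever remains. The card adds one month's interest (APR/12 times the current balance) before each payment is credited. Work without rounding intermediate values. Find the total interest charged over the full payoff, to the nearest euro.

€625

Monthly rate r = 29%/12 = 2.41667% = 0.0241667.
Payoff takes n = ⌈−ln(1 − rB₀/P)/ln(1+r)⌉ = ⌈10.438⌉ = 11 payments; the last is €210.05.
Total paid = 10·€476.22 + €210.05 = €4,972.25.
Total interest = total paid − principal = €4,972.25 − €4,347.44 = €624.81.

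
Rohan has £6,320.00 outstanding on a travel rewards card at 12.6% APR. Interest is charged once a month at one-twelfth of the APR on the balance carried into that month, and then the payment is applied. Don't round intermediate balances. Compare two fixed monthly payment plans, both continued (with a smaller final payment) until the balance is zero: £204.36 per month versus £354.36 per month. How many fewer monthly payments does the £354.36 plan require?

Monthly rate r = 12.6%/12 = 1.05% = 0.0105.
At £204.36/mo: n = ⌈−ln(1 − rB₀/P)/ln(1+r)⌉ = 38 payments (last £120.68); total interest = total paid − £6,320.00 = £1,362.00.
At £354.36/mo: 20 payments (last £301.93); total interest £714.77.
Payments saved = 38 − 20 = 18.

18 fewer payments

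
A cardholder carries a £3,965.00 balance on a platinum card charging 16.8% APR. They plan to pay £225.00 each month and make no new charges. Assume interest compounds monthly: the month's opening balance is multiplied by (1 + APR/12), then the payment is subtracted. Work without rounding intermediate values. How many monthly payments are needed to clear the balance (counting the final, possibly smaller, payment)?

Monthly rate r = 16.8%/12 = 1.4% = 0.014.
Recurrence: B ← B·(1+r) − £225.00.
Month 1: interest £55.51; balance after payment £3,795.51.
Month 2: interest £53.14; balance after payment £3,623.65.
Closed form: n = −ln(1 − rB₀/P)/ln(1+r) = −ln(0.75329)/ln(1.014) ≈ 20.378, so the balance reaches zero during payment 21.

21 payments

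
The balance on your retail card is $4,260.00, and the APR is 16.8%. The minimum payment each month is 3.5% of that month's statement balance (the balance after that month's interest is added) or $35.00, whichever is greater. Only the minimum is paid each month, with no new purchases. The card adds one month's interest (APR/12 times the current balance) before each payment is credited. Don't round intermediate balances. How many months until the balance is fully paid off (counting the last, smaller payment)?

Monthly rate r = 16.8%/12 = 1.4% = 0.014.
While 3.5% of the post-interest balance exceeds $35.00, each month B ← (B·(1+r))·(1 − 0.035), i.e. B shrinks by the factor (1+r)·0.965 = 0.97851.
This holds for months 1–68. Entering month 69 the balance is $972.41; 3.5% of the post-interest balance is now below $35.00, so the flat $35.00 minimum applies from here.
From month 69 a fixed $35.00 at rate r clears $972.41 in 36 more payments. Total: 68 + 36 = 104 months.

104 months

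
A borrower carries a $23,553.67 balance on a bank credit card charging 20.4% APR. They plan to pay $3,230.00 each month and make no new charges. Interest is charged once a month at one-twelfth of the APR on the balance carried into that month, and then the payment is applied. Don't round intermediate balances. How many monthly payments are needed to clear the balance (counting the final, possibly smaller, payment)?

Monthly rate r = 20.4%/12 = 1.7% = 0.017.
Recurrence: B ← B·(1+r) − $3,230.00.
Month 1: interest $400.41; balance after payment $20,724.08.
Month 2: interest $352.31; balance after payment $17,846.39.
Closed form: n = −ln(1 − rB₀/P)/ln(1+r) = −ln(0.87603)/ln(1.017) ≈ 7.851, so the balance reaches zero during payment 8.

8 months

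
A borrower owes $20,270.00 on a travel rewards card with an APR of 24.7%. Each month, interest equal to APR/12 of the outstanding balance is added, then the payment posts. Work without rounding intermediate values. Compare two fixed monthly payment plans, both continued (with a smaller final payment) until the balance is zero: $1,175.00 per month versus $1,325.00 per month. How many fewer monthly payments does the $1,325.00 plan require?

Monthly rate r = 24.7%/12 = 2.05833% = 0.0205833.
At $1,175.00/mo: n = ⌈−ln(1 − rB₀/P)/ln(1+r)⌉ = 22 payments (last $624.34); total interest = total paid − $20,270.00 = $5,029.34.
At $1,325.00/mo: 19 payments (last $746.76); total interest $4,326.76.
Payments saved = 22 − 19 = 3.

3 fewer payments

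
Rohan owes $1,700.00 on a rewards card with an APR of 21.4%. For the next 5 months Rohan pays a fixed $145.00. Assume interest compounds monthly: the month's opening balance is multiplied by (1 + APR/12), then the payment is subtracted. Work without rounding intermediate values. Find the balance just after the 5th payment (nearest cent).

Monthly rate r = 21.4%/12 = 1.78333% = 0.0178333.
Each month: B ← B·(1+r) − $145.00.
Month 1: interest $30.32; balance after payment $1,585.32.
Month 2: interest $28.27; balance after payment $1,468.59.
Month 3: interest $26.19; balance after payment $1,349.78.
Month 4: interest $24.07; balance after payment $1,228.85.
Month 5: interest $21.91; balance after payment $1,105.76.

$1,105.76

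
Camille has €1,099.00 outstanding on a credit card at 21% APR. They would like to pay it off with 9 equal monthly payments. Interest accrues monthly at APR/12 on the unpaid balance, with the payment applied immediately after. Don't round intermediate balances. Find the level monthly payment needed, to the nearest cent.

€133.04

Monthly rate r = 21%/12 = 1.75% = 0.0175.
Level-payment amortization: P = B₀·r / (1 − (1+r)^(−n)) = 1099.00·0.0175 / (1 − 1.0175^(−9)).
Denominator 1 − (1+r)^(−9) = 0.144558651.
P = 19.2325 / 0.144558651 ≈ 133.04.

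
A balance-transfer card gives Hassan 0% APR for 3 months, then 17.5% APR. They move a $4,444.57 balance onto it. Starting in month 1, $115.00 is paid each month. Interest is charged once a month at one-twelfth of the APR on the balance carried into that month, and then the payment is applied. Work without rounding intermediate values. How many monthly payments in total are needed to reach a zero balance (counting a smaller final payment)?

54 months

Promo months 1–3 at r₀ = 0%/12 = 0; months 4+ at r₁ = 17.5%/12 = 0.0145833.
After month 3 (no interest yet): B = $4,444.57 − 3·$115.00 = $4,099.57.
Then at r₁ with $115.00/mo: n₂ = −ln(1 − r₁·B/P)/ln(1+r₁) ≈ 50.68 → 51 more payments.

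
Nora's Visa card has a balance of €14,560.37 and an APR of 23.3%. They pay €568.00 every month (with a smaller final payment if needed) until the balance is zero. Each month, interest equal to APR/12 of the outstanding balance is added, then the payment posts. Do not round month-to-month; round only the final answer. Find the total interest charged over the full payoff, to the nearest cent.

€5,780.02

Monthly rate r = 23.3%/12 = 1.94167% = 0.0194167.
Payoff takes n = ⌈−ln(1 − rB₀/P)/ln(1+r)⌉ = ⌈35.809⌉ = 36 payments; the last is €460.39.
Total paid = 35·€568.00 + €460.39 = €20,340.39.
Total interest = total paid − principal = €20,340.39 − €14,560.37 = €5,780.02.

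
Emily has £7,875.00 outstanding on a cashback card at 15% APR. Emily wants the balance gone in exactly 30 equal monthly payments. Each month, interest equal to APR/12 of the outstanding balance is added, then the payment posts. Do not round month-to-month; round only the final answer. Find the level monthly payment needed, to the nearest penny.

Monthly rate r = 15%/12 = 1.25% = 0.0125.
Level-payment amortization: P = B₀·r / (1 − (1+r)^(−n)) = 7875.00·0.0125 / (1 − 1.0125^(−30)).
Denominator 1 − (1+r)^(−30) = 0.311111328.
P = 98.4375 / 0.311111328 ≈ 316.41.

£316.41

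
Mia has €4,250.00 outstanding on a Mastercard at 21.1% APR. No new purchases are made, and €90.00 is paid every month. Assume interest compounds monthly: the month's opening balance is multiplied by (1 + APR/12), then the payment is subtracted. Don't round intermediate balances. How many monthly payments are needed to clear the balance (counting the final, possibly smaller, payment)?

Monthly rate r = 21.1%/12 = 1.75833% = 0.0175833.
Recurrence: B ← B·(1+r) − €90.00.
Month 1: interest €74.73; balance after payment €4,234.73.
Month 2: interest €74.46; balance after payment €4,219.19.
Closed form: n = −ln(1 − rB₀/P)/ln(1+r) = −ln(0.16968)/ln(1.01758) ≈ 101.768, so the balance reaches zero during payment 102.

102 months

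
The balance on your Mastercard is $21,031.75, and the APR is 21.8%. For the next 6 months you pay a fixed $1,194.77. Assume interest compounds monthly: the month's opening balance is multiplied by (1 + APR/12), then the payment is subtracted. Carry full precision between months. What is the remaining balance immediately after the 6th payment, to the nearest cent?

Monthly rate r = 21.8%/12 = 1.81667% = 0.0181667.
Each month: B ← B·(1+r) − $1,194.77.
Month 1: interest $382.08; balance after payment $20,219.06.
Month 2: interest $367.31; balance after payment $19,391.60.
Month 3: interest $352.28; balance after payment $18,549.11.
Month 4: interest $336.98; balance after payment $17,691.32.
Month 5: interest $321.39; balance after payment $16,817.94.
Month 6: interest $305.53; balance after payment $15,928.69.

$15,928.69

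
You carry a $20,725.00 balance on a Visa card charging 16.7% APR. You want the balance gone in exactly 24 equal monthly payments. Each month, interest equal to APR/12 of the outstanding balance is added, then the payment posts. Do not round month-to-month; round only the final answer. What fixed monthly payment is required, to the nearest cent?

Monthly rate r = 16.7%/12 = 1.39167% = 0.0139167.
Level-payment amortization: P = B₀·r / (1 − (1+r)^(−n)) = 20725.00·0.0139167 / (1 − 1.01392^(−24)).
Denominator 1 − (1+r)^(−24) = 0.28229543.
P = 288.423 / 0.28229543 ≈ 1021.71.

$1,021.71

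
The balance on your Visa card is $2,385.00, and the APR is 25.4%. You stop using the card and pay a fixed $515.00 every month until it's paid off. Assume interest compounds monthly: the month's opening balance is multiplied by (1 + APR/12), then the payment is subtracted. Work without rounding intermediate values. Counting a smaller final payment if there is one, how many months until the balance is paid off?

5 months

Monthly rate r = 25.4%/12 = 2.11667% = 0.0211667.
Recurrence: B ← B·(1+r) − $515.00.
Month 1: interest $50.48; balance after payment $1,920.48.
Month 2: interest $40.65; balance after payment $1,446.13.
Month 3: interest $30.61; balance after payment $961.74.
Month 4: interest $20.36; balance after payment $467.10.
Month 5: interest $9.89; balance after payment $0.00.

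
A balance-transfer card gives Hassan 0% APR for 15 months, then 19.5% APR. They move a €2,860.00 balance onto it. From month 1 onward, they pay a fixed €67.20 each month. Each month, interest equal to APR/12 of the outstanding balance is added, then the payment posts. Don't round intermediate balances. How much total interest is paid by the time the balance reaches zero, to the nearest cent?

€624.07

Promo months 1–15 at r₀ = 0%/12 = 0; months 16+ at r₁ = 19.5%/12 = 0.01625.
After month 15 (no interest yet): B = €2,860.00 − 15·€67.20 = €1,852.00.
Then at r₁ with €67.20/mo: n₂ = −ln(1 − r₁·B/P)/ln(1+r₁) ≈ 36.85 → 37 more payments.
Total paid = 51·€67.20 + €56.87 = €3,484.07; interest = €3,484.07 − €2,860.00 = €624.07.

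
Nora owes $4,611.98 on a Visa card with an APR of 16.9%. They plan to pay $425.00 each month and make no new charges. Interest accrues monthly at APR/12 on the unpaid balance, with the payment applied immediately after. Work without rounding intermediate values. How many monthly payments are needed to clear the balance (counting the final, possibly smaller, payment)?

Monthly rate r = 16.9%/12 = 1.40833% = 0.0140833.
Recurrence: B ← B·(1+r) − $425.00.
Month 1: interest $64.95; balance after payment $4,251.93.
Month 2: interest $59.88; balance after payment $3,886.81.
Closed form: n = −ln(1 − rB₀/P)/ln(1+r) = −ln(0.84717)/ln(1.01408) ≈ 11.859, so the balance reaches zero during payment 12.

12 months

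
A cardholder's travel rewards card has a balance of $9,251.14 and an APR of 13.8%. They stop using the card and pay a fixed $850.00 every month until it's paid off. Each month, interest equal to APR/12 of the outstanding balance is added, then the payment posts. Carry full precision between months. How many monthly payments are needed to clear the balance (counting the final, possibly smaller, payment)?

Monthly rate r = 13.8%/12 = 1.15% = 0.0115.
Recurrence: B ← B·(1+r) − $850.00.
Month 1: interest $106.39; balance after payment $8,507.53.
Month 2: interest $97.84; balance after payment $7,755.36.
Closed form: n = −ln(1 − rB₀/P)/ln(1+r) = −ln(0.87484)/ln(1.0115) ≈ 11.694, so the balance reaches zero during payment 12.

12 payments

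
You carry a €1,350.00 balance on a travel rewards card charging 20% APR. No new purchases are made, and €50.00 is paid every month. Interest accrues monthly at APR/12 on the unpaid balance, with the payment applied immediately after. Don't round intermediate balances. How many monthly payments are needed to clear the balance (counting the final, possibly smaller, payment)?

37 payments

Monthly rate r = 20%/12 = 1.66667% = 0.0166667.
Recurrence: B ← B·(1+r) − €50.00.
Month 1: interest €22.50; balance after payment €1,322.50.
Month 2: interest €22.04; balance after payment €1,294.54.
Closed form: n = −ln(1 − rB₀/P)/ln(1+r) = −ln(0.55)/ln(1.01667) ≈ 36.168, so the balance reaches zero during payment 37.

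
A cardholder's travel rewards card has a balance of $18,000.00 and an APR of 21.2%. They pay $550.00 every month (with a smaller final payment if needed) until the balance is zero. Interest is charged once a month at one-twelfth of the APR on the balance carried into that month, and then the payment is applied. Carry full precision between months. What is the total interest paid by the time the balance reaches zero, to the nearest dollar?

$9,110

Monthly rate r = 21.2%/12 = 1.76667% = 0.0176667.
Payoff takes n = ⌈−ln(1 − rB₀/P)/ln(1+r)⌉ = ⌈49.290⌉ = 50 payments; the last is $160.29.
Total paid = 49·$550.00 + $160.29 = $27,110.29.
Total interest = total paid − principal = $27,110.29 − $18,000.00 = $9,110.29.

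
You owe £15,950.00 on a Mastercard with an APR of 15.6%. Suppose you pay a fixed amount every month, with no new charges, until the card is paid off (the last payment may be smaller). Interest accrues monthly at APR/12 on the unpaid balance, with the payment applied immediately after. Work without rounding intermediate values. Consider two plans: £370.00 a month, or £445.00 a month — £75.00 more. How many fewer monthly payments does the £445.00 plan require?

Monthly rate r = 15.6%/12 = 1.3% = 0.013.
At £370.00/mo: n = ⌈−ln(1 − rB₀/P)/ln(1+r)⌉ = 64 payments (last £234.88); total interest = total paid − £15,950.00 = £7,594.88.
At £445.00/mo: 49 payments (last £252.09); total interest £5,662.09.
Payments saved = 64 − 49 = 15.

15 fewer payments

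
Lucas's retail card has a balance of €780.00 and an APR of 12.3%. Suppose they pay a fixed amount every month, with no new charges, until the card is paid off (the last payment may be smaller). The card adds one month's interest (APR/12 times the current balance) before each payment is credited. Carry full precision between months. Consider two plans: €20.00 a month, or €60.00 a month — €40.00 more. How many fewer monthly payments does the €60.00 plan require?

Monthly rate r = 12.3%/12 = 1.025% = 0.01025.
At €20.00/mo: n = ⌈−ln(1 − rB₀/P)/ln(1+r)⌉ = 51 payments (last €1.02); total interest = total paid − €780.00 = €221.02.
At €60.00/mo: 15 payments (last €1.39); total interest €61.39.
Payments saved = 51 − 15 = 36.

36 fewer payments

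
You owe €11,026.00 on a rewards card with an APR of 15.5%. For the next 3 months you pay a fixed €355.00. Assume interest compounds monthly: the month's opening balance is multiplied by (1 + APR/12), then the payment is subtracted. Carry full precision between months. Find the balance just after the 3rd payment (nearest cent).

€10,379.98

Monthly rate r = 15.5%/12 = 1.29167% = 0.0129167.
Each month: B ← B·(1+r) − €355.00.
Month 1: interest €142.42; balance after payment €10,813.42.
Month 2: interest €139.67; balance after payment €10,598.09.
Month 3: interest €136.89; balance after payment €10,379.98.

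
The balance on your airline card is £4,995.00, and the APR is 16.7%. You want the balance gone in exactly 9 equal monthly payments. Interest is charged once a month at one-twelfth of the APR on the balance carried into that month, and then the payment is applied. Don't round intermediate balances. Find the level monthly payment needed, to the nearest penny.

£594.33

Monthly rate r = 16.7%/12 = 1.39167% = 0.0139167.
Level-payment amortization: P = B₀·r / (1 − (1+r)^(−n)) = 4995.00·0.0139167 / (1 − 1.01392^(−9)).
Denominator 1 − (1+r)^(−9) = 0.116961494.
P = 69.5138 / 0.116961494 ≈ 594.33.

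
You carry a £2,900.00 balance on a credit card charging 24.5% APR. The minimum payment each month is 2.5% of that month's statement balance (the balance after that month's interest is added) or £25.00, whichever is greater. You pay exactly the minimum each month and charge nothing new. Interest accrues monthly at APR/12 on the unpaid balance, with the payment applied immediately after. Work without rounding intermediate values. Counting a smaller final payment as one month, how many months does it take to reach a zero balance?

Monthly rate r = 24.5%/12 = 2.04167% = 0.0204167.
While 2.5% of the post-interest balance exceeds £25.00, each month B ← (B·(1+r))·(1 − 0.025), i.e. B shrinks by the factor (1+r)·0.975 = 0.99491.
This holds for months 1–213. Entering month 214 the balance is £977.23; 2.5% of the post-interest balance is now below £25.00, so the flat £25.00 minimum applies from here.
From month 214 a fixed £25.00 at rate r clears £977.23 in 80 more payments. Total: 213 + 80 = 293 months.

293 months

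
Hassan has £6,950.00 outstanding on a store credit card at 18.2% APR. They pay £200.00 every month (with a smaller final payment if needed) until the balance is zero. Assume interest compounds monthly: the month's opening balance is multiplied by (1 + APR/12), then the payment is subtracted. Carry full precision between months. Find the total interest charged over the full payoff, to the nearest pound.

£2,999

Monthly rate r = 18.2%/12 = 1.51667% = 0.0151667.
Payoff takes n = ⌈−ln(1 − rB₀/P)/ln(1+r)⌉ = ⌈49.741⌉ = 50 payments; the last is £148.57.
Total paid = 49·£200.00 + £148.57 = £9,948.57.
Total interest = total paid − principal = £9,948.57 − £6,950.00 = £2,998.57.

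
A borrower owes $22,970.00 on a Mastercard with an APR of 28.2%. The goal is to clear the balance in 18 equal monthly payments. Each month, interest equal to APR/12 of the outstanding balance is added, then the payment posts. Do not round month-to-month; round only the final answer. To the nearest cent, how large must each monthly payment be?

$1,579.70

Monthly rate r = 28.2%/12 = 2.35% = 0.0235.
Level-payment amortization: P = B₀·r / (1 − (1+r)^(−n)) = 22970.00·0.0235 / (1 − 1.0235^(−18)).
Denominator 1 − (1+r)^(−18) = 0.341707732.
P = 539.795 / 0.341707732 ≈ 1579.70.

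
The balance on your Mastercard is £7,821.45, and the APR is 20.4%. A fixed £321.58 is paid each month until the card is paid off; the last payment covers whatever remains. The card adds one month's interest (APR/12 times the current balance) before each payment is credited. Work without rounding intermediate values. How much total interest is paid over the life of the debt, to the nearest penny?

£2,357.34

Monthly rate r = 20.4%/12 = 1.7% = 0.017.
Payoff takes n = ⌈−ln(1 − rB₀/P)/ln(1+r)⌉ = ⌈31.651⌉ = 32 payments; the last is £209.81.
Total paid = 31·£321.58 + £209.81 = £10,178.79.
Total interest = total paid − principal = £10,178.79 − £7,821.45 = £2,357.34.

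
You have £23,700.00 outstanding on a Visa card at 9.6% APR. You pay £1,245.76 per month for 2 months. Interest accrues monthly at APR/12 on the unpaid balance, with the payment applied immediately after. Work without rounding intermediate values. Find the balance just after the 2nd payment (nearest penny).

£21,579.23

Monthly rate r = 9.6%/12 = 0.8% = 0.008.
Each month: B ← B·(1+r) − £1,245.76.
Month 1: interest £189.60; balance after payment £22,643.84.
Month 2: interest £181.15; balance after payment £21,579.23.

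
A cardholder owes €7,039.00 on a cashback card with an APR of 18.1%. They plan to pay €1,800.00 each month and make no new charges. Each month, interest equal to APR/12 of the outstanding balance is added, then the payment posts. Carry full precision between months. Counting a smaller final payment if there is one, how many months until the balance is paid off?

5 payments

Monthly rate r = 18.1%/12 = 1.50833% = 0.0150833.
Recurrence: B ← B·(1+r) − €1,800.00.
Month 1: interest €106.17; balance after payment €5,345.17.
Month 2: interest €80.62; balance after payment €3,625.79.
Month 3: interest €54.69; balance after payment €1,880.48.
Month 4: interest €28.36; balance after payment €108.85.
Month 5: interest €1.64; balance after payment €0.00.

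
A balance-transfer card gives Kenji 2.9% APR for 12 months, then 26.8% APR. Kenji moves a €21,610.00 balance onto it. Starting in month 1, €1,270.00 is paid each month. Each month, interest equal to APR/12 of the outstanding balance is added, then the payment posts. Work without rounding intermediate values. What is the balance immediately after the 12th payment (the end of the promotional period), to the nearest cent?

Promo months 1–12 at r₀ = 2.9%/12 = 0.00241667; months 13+ at r₁ = 26.8%/12 = 0.0223333.
After month 12: iterate B ← B·(1+r₀) − €1,270.00 for 12 months → €6,800.88.

€6,800.88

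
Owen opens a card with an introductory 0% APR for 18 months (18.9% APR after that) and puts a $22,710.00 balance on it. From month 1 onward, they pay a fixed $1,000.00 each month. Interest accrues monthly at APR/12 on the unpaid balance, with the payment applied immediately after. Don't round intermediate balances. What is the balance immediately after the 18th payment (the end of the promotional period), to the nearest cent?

$4,710.00

Promo months 1–18 at r₀ = 0%/12 = 0; months 19+ at r₁ = 18.9%/12 = 0.01575.
After month 18 (no interest yet): B = $22,710.00 − 18·$1,000.00 = $4,710.00.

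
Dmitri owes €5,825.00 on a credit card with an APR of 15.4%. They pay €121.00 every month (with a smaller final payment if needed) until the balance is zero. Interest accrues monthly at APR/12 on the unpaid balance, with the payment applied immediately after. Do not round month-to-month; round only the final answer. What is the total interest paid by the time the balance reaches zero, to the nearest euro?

Monthly rate r = 15.4%/12 = 1.28333% = 0.0128333.
Payoff takes n = ⌈−ln(1 − rB₀/P)/ln(1+r)⌉ = ⌈75.427⌉ = 76 payments; the last is €51.84.
Total paid = 75·€121.00 + €51.84 = €9,126.84.
Total interest = total paid − principal = €9,126.84 − €5,825.00 = €3,301.84.

€3,302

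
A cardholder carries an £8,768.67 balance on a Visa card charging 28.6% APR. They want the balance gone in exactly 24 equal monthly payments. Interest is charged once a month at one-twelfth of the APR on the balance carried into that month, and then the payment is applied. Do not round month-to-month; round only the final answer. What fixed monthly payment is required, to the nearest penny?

£483.98

Monthly rate r = 28.6%/12 = 2.38333% = 0.0238333.
Level-payment amortization: P = B₀·r / (1 − (1+r)^(−n)) = 8768.67·0.0238333 / (1 − 1.02383^(−24)).
Denominator 1 − (1+r)^(−24) = 0.431804694.
P = 208.987 / 0.431804694 ≈ 483.98.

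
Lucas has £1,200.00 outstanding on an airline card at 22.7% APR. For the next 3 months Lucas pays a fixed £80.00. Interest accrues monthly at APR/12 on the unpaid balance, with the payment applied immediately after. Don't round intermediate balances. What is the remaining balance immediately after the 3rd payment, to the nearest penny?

£1,024.83

Monthly rate r = 22.7%/12 = 1.89167% = 0.0189167.
Each month: B ← B·(1+r) − £80.00.
Month 1: interest £22.70; balance after payment £1,142.70.
Month 2: interest £21.62; balance after payment £1,084.32.
Month 3: interest £20.51; balance after payment £1,024.83.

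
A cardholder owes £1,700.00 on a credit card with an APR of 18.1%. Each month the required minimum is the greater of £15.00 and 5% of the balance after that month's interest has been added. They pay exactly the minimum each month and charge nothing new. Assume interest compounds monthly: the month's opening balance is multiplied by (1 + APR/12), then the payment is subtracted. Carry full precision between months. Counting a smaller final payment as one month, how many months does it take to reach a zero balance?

72 months

Monthly rate r = 18.1%/12 = 1.50833% = 0.0150833.
While 5% of the post-interest balance exceeds £15.00, each month B ← (B·(1+r))·(1 − 0.05), i.e. B shrinks by the factor (1+r)·0.95 = 0.96433.
This holds for months 1–49. Entering month 50 the balance is £286.74; 5% of the post-interest balance is now below £15.00, so the flat £15.00 minimum applies from here.
From month 50 a fixed £15.00 at rate r clears £286.74 in 23 more payments. Total: 49 + 23 = 72 months.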